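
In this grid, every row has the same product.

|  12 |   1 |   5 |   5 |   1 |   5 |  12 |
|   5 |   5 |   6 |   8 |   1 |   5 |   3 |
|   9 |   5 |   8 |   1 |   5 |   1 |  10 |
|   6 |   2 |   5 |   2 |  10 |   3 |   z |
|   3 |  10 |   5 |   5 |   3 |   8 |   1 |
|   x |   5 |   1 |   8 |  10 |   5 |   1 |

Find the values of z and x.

z = 5, x = 9

Rows 1 and 3 each multiply to 18000, so every row has product 18000.
Row 4: 6×2×5×2×10×3 = 3600, so the missing entry is 18000 ÷ 3600 = 5.
Row 6: 5×1×8×10×5×1 = 2000, so the missing entry is 18000 ÷ 2000 = 9.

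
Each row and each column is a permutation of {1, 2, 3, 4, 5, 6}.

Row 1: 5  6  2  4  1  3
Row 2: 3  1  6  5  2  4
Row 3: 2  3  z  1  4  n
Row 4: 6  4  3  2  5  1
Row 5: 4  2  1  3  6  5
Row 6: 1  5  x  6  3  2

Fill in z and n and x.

z = 5, n = 6, x = 4

Cell (3,6): column 6 already has {1, 2, 3, 4, 5} → 6.
Cell (3,3): row 3 already has {1, 2, 3, 4, 6} → 5.
Cell (6,3): row 6 already has {1, 2, 3, 5, 6} → 4.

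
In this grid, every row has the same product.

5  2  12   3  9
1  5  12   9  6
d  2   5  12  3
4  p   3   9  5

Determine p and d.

p = 6, d = 9

Rows 1 and 2 each multiply to 3240, so every row has product 3240.
Row 4: 4×3×9×5 = 540, so the missing entry is 3240 ÷ 540 = 6.
Row 3: 2×5×12×3 = 360, so the missing entry is 3240 ÷ 360 = 9.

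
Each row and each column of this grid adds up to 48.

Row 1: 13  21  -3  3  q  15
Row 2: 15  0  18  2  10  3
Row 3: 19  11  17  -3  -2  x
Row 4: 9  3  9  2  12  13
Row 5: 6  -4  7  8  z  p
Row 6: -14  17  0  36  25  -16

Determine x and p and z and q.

x = 6, p = 27, z = 4, q = -1

Row 3 has 19 + 11 + 17 − 3 − 2 = 42; the blank must be 48 − 42 = 6.
Column 6 has 15 + 3 + 6 + 13 − 16 = 21; the blank must be 48 − 21 = 27.
Row 5 has 6 − 4 + 7 + 8 + 27 = 44; the blank must be 48 − 44 = 4.
Row 1 has 13 + 21 − 3 + 3 + 15 = 49; the blank must be 48 − 49 = -1.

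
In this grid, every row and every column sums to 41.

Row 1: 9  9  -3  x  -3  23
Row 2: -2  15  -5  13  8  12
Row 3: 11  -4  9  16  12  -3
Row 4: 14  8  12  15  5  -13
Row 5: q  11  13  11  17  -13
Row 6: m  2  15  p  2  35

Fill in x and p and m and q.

x = 6, p = -20, m = 7, q = 2

Row 5 has 11 + 13 + 11 + 17 − 13 = 39; the blank must be 41 − 39 = 2.
Row 1 has 9 + 9 − 3 − 3 + 23 = 35; the blank must be 41 − 35 = 6.
Column 4 has 6 + 13 + 16 + 15 + 11 = 61; the blank must be 41 − 61 = -20.
Row 6 has 2 + 15 − 20 + 2 + 35 = 34; the blank must be 41 − 34 = 7.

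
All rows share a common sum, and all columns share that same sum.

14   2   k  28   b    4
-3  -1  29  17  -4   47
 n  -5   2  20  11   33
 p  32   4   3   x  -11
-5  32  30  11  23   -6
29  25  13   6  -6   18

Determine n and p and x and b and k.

Rows 2 and 5 both sum to 85, so that's the common total.
The known cells in row 3 total 61, leaving 85 − 61 = 24 for the blank.
The known cells in column 1 total 59, leaving 85 − 59 = 26 for the blank.
The known cells in row 4 total 54, leaving 85 − 54 = 31 for the blank.
The known cells in column 5 total 55, leaving 85 − 55 = 30 for the blank.
The known cells in row 1 total 78, leaving 85 − 78 = 7 for the blank.

n = 24, p = 26, x = 31, b = 30, k = 7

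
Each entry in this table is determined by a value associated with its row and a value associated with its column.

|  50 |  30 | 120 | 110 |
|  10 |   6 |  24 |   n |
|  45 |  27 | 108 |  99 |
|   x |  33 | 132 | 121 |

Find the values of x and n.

x = 55, n = 22

Each row is a constant multiple of every other row — this is a multiplication table with the headers hidden.
Row 4 is 33/30 = 11/10 times row 1, so its entry in column 1 is 50 × 11/10 = 55.
Row 2 is 6/30 = 1/5 times row 1, so its entry in column 4 is 110 × 1/5 = 22.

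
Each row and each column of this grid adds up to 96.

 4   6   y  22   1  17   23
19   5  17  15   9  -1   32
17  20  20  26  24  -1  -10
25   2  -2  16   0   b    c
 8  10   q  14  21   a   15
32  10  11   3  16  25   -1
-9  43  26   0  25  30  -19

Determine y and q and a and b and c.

Row 1: 4 + 6 + 22 + 1 + 17 + 23 = 73, so its missing entry is 96 − 73 = 23.
Column 3: 23 + 17 + 20 − 2 + 11 + 26 = 95, so its missing entry is 96 − 95 = 1.
Row 5: 8 + 10 + 1 + 14 + 21 + 15 = 69, so its missing entry is 96 − 69 = 27.
Column 7: 23 + 32 − 10 + 15 − 1 − 19 = 40, so its missing entry is 96 − 40 = 56.
Row 4: 25 + 2 − 2 + 16 + 0 + 56 = 97, so its missing entry is 96 − 97 = -1.

y = 23, q = 1, a = 27, b = -1, c = 56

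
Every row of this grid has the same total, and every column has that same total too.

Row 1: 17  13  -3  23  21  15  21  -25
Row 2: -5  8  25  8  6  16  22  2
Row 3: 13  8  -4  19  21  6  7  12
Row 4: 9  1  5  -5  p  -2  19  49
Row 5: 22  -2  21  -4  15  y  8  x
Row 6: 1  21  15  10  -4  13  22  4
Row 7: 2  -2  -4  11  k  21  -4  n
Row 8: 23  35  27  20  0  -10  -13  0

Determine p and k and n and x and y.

Rows 1 and 2 both sum to 82, so that's the common total.
The known cells in row 4 total 76, leaving 82 − 76 = 6 for the blank.
The known cells in column 5 total 65, leaving 82 − 65 = 17 for the blank.
The known cells in row 7 total 41, leaving 82 − 41 = 41 for the blank.
The known cells in column 6 total 59, leaving 82 − 59 = 23 for the blank.
The known cells in row 5 total 83, leaving 82 − 83 = -1 for the blank.

p = 6, k = 17, n = 41, x = -1, y = 23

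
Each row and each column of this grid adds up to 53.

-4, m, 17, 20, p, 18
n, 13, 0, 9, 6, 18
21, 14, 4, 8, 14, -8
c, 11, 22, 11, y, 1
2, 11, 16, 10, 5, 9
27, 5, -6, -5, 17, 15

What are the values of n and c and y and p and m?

n = 7, c = 0, y = 8, p = 3, m = -1

The known cells in column 2 total 54, leaving 53 − 54 = -1 for the blank.
The known cells in row 1 total 50, leaving 53 − 50 = 3 for the blank.
The known cells in column 5 total 45, leaving 53 − 45 = 8 for the blank.
The known cells in row 4 total 53, leaving 53 − 53 = 0 for the blank.
The known cells in row 2 total 46, leaving 53 − 46 = 7 for the blank.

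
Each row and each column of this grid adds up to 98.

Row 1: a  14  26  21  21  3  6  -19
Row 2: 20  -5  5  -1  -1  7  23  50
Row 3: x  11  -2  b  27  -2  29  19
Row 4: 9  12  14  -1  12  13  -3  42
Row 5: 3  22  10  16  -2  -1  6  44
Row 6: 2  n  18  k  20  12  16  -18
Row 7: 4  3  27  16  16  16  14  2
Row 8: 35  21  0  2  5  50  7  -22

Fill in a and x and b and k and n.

Row 1 has 14 + 26 + 21 + 21 + 3 + 6 − 19 = 72; the blank must be 98 − 72 = 26.
Column 1 has 26 + 20 + 9 + 3 + 2 + 4 + 35 = 99; the blank must be 98 − 99 = -1.
Column 2 has 14 − 5 + 11 + 12 + 22 + 3 + 21 = 78; the blank must be 98 − 78 = 20.
Row 3 has -1 + 11 − 2 + 27 − 2 + 29 + 19 = 81; the blank must be 98 − 81 = 17.
Row 6 has 2 + 20 + 18 + 20 + 12 + 16 − 18 = 70; the blank must be 98 − 70 = 28.

a = 26, x = -1, b = 17, k = 28, n = 20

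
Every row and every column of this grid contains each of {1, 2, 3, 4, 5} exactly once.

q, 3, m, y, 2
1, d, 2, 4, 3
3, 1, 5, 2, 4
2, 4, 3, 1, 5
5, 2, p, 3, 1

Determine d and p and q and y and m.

For row 1, column 1: column 1 already has {1, 2, 3, 5}; that leaves 4.
Cell (2,2): row 2 already has {1, 2, 3, 4} → 5.
Cell (1,4): column 4 already has {1, 2, 3, 4} → 5.
At (row 5, col 3): row 5 already has {1, 2, 3, 5}, so the value is 4.
Cell (1,3): row 1 already has {2, 3, 4, 5} → 1.

d = 5, p = 4, q = 4, y = 5, m = 1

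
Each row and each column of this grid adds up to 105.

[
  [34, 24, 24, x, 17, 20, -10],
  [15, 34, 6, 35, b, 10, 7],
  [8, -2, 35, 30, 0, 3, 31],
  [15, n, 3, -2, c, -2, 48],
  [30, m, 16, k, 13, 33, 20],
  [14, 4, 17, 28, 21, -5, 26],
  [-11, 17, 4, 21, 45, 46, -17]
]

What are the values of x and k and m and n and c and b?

The known cells in row 1 total 109, leaving 105 − 109 = -4 for the blank.
The known cells in column 4 total 108, leaving 105 − 108 = -3 for the blank.
The known cells in row 2 total 107, leaving 105 − 107 = -2 for the blank.
The known cells in column 5 total 94, leaving 105 − 94 = 11 for the blank.
The known cells in row 4 total 73, leaving 105 − 73 = 32 for the blank.
The known cells in row 5 total 109, leaving 105 − 109 = -4 for the blank.

x = -4, k = -3, m = -4, n = 32, c = 11, b = -2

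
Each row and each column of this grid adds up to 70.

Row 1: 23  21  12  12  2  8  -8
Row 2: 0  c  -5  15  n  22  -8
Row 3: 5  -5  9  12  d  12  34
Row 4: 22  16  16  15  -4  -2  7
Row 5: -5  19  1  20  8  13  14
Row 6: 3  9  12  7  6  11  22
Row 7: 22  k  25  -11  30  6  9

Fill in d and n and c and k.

Row 7 has 22 + 25 − 11 + 30 + 6 + 9 = 81; the blank must be 70 − 81 = -11.
Column 2 has 21 − 5 + 16 + 19 + 9 − 11 = 49; the blank must be 70 − 49 = 21.
Row 3 has 5 − 5 + 9 + 12 + 12 + 34 = 67; the blank must be 70 − 67 = 3.
Row 2 has 0 + 21 − 5 + 15 + 22 − 8 = 45; the blank must be 70 − 45 = 25.

d = 3, n = 25, c = 21, k = -11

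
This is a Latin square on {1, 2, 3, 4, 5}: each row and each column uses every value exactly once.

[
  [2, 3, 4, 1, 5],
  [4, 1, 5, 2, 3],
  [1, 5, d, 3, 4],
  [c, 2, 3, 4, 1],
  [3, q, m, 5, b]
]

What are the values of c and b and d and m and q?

c = 5, b = 2, d = 2, m = 1, q = 4

Cell (5,5): column 5 already has {1, 3, 4, 5} → 2.
Cell (4,1): row 4 already has {1, 2, 3, 4} → 5.
For row 3, column 3: row 3 already has {1, 3, 4, 5}; that leaves 2.
At (row 5, col 3): column 3 already has {2, 3, 4, 5}, so the value is 1.
For row 5, column 2: row 5 already has {1, 2, 3, 5}; that leaves 4.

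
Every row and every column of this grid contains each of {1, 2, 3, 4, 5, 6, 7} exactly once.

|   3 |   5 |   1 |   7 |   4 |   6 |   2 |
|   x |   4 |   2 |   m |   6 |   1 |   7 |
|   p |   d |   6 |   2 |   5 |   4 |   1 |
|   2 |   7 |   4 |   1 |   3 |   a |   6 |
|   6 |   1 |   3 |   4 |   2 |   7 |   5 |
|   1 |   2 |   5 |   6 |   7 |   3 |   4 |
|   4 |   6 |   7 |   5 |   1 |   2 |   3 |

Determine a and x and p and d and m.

For row 3, column 2: column 2 already has {1, 2, 4, 5, 6, 7}; that leaves 3.
Cell (3,1): row 3 already has {1, 2, 3, 4, 5, 6} → 7.
Cell (2,1): column 1 already has {1, 2, 3, 4, 6, 7} → 5.
Cell (2,4): row 2 already has {1, 2, 4, 5, 6, 7} → 3.
For row 4, column 6: row 4 already has {1, 2, 3, 4, 6, 7}; that leaves 5.

a = 5, x = 5, p = 7, d = 3, m = 3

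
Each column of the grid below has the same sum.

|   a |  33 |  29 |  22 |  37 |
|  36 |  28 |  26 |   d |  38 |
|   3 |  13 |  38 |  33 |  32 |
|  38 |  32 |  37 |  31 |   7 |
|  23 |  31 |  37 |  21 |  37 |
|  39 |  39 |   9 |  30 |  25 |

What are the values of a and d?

Columns 2 and 5 both add up to 176, so every column sums to 176.
Column 1: 36 + 3 + 38 + 23 + 39 = 139, so the missing entry is 176 − 139 = 37.
Column 4: 22 + 33 + 31 + 21 + 30 = 137, so the missing entry is 176 − 137 = 39.

a = 37, d = 39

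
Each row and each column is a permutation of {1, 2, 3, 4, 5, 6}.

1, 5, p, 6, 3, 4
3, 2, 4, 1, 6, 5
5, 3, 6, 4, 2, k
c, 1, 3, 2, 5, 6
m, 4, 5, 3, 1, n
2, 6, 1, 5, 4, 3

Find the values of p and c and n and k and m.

Cell (4,1): row 4 already has {1, 2, 3, 5, 6} → 4.
For row 5, column 1: column 1 already has {1, 2, 3, 4, 5}; that leaves 6.
At (row 1, col 3): row 1 already has {1, 3, 4, 5, 6}, so the value is 2.
At (row 5, col 6): row 5 already has {1, 3, 4, 5, 6}, so the value is 2.
At (row 3, col 6): row 3 already has {2, 3, 4, 5, 6}, so the value is 1.

p = 2, c = 4, n = 2, k = 1, m = 6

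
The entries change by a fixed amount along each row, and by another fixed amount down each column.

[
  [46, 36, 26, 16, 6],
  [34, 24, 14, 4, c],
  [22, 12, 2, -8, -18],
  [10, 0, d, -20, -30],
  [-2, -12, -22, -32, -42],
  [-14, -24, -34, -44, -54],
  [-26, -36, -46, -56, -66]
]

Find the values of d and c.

d = -10, c = -6

Along each row the entries change by -10 per step; down each column they change by -12.
Row 4: from 10 at column 1, stepping by -10 to column 3 gives -10.
Row 2: from 34 at column 1, stepping by -10 to column 5 gives -6.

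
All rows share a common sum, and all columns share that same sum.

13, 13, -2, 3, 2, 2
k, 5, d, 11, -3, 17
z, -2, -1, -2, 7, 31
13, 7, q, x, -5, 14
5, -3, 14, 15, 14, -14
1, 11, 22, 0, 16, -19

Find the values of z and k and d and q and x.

Rows 1 and 5 both sum to 31, so that's the common total.
Row 3 has -2 − 1 − 2 + 7 + 31 = 33; the blank must be 31 − 33 = -2.
Column 4 has 3 + 11 − 2 + 15 + 0 = 27; the blank must be 31 − 27 = 4.
Column 1 has 13 − 2 + 13 + 5 + 1 = 30; the blank must be 31 − 30 = 1.
Row 2 has 1 + 5 + 11 − 3 + 17 = 31; the blank must be 31 − 31 = 0.
Row 4 has 13 + 7 + 4 − 5 + 14 = 33; the blank must be 31 − 33 = -2.

z = -2, k = 1, d = 0, q = -2, x = 4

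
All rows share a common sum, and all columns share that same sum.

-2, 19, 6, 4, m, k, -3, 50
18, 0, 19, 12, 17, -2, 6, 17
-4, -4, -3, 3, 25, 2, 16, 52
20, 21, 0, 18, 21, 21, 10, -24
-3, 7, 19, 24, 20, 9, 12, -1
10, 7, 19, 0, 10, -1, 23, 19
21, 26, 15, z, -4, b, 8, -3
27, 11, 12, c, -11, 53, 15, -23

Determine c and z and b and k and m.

c = 3, z = 23, b = 1, k = 4, m = 9

Rows 2 and 3 both sum to 87, so that's the common total.
The known cells in column 5 total 78, leaving 87 − 78 = 9 for the blank.
The known cells in row 8 total 84, leaving 87 − 84 = 3 for the blank.
The known cells in row 1 total 83, leaving 87 − 83 = 4 for the blank.
The known cells in column 6 total 86, leaving 87 − 86 = 1 for the blank.
The known cells in row 7 total 64, leaving 87 − 64 = 23 for the blank.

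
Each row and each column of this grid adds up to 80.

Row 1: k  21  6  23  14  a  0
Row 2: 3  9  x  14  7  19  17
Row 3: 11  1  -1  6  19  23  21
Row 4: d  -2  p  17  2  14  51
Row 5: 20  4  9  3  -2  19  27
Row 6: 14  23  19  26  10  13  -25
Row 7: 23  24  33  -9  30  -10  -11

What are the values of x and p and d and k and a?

The known cells in row 2 total 69, leaving 80 − 69 = 11 for the blank.
The known cells in column 6 total 78, leaving 80 − 78 = 2 for the blank.
The known cells in row 1 total 66, leaving 80 − 66 = 14 for the blank.
The known cells in column 1 total 85, leaving 80 − 85 = -5 for the blank.
The known cells in row 4 total 77, leaving 80 − 77 = 3 for the blank.

x = 11, p = 3, d = -5, k = 14, a = 2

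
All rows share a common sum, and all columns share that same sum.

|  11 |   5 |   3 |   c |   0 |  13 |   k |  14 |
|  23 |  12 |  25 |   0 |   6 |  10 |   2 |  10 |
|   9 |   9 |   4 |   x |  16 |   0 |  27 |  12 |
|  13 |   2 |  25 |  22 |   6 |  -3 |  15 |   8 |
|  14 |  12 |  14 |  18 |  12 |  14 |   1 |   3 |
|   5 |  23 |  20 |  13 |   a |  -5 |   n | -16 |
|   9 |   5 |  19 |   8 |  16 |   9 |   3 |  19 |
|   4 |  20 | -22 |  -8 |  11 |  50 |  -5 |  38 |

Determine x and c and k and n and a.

x = 11, c = 24, k = 18, n = 27, a = 21

Rows 2 and 4 both sum to 88, so that's the common total.
Column 5: 0 + 6 + 16 + 6 + 12 + 16 + 11 = 67, so its missing entry is 88 − 67 = 21.
Row 3: 9 + 9 + 4 + 16 + 0 + 27 + 12 = 77, so its missing entry is 88 − 77 = 11.
Column 4: 0 + 11 + 22 + 18 + 13 + 8 − 8 = 64, so its missing entry is 88 − 64 = 24.
Row 1: 11 + 5 + 3 + 24 + 0 + 13 + 14 = 70, so its missing entry is 88 − 70 = 18.
Row 6: 5 + 23 + 20 + 13 + 21 − 5 − 16 = 61, so its missing entry is 88 − 61 = 27.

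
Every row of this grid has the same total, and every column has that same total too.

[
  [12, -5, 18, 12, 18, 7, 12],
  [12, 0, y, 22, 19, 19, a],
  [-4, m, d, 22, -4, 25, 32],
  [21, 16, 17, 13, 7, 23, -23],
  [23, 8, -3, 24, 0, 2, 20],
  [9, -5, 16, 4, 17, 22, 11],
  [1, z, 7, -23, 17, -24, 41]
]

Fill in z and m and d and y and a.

Rows 1 and 4 both sum to 74, so that's the common total.
Row 7 has 1 + 7 − 23 + 17 − 24 + 41 = 19; the blank must be 74 − 19 = 55.
Column 2 has -5 + 0 + 16 + 8 − 5 + 55 = 69; the blank must be 74 − 69 = 5.
Row 3 has -4 + 5 + 22 − 4 + 25 + 32 = 76; the blank must be 74 − 76 = -2.
Column 3 has 18 − 2 + 17 − 3 + 16 + 7 = 53; the blank must be 74 − 53 = 21.
Row 2 has 12 + 0 + 21 + 22 + 19 + 19 = 93; the blank must be 74 − 93 = -19.

z = 55, m = 5, d = -2, y = 21, a = -19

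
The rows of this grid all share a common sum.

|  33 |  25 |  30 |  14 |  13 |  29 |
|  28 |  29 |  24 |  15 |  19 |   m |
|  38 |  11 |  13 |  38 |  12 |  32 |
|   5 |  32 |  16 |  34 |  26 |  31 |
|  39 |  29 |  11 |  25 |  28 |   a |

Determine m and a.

m = 29, a = 12

Row 1 sums to 144 and so does row 4; that's the common total.
In row 2 the known cells total 115, leaving 144 − 115 = 29.
In row 5 the known cells total 132, leaving 144 − 132 = 12.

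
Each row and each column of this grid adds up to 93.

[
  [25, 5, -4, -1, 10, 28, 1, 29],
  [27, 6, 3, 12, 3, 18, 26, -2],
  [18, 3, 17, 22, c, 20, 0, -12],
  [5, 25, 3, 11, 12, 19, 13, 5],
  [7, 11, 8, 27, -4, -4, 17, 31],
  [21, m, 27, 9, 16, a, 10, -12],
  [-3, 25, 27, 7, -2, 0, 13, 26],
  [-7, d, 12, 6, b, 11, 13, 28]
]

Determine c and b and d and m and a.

c = 25, b = 33, d = -3, m = 21, a = 1

Row 3: 18 + 3 + 17 + 22 + 20 + 0 − 12 = 68, so its missing entry is 93 − 68 = 25.
Column 5: 10 + 3 + 25 + 12 − 4 + 16 − 2 = 60, so its missing entry is 93 − 60 = 33.
Column 6: 28 + 18 + 20 + 19 − 4 + 0 + 11 = 92, so its missing entry is 93 − 92 = 1.
Row 8: -7 + 12 + 6 + 33 + 11 + 13 + 28 = 96, so its missing entry is 93 − 96 = -3.
Row 6: 21 + 27 + 9 + 16 + 1 + 10 − 12 = 72, so its missing entry is 93 − 72 = 21.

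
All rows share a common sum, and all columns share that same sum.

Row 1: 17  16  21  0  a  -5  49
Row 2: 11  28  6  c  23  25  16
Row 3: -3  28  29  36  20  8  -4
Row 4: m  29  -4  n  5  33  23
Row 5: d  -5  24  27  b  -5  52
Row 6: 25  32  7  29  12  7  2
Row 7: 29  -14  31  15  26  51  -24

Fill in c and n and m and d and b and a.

Rows 3 and 6 both sum to 114, so that's the common total.
Row 1: 17 + 16 + 21 + 0 − 5 + 49 = 98, so its missing entry is 114 − 98 = 16.
Column 5: 16 + 23 + 20 + 5 + 12 + 26 = 102, so its missing entry is 114 − 102 = 12.
Row 5: -5 + 24 + 27 + 12 − 5 + 52 = 105, so its missing entry is 114 − 105 = 9.
Column 1: 17 + 11 − 3 + 9 + 25 + 29 = 88, so its missing entry is 114 − 88 = 26.
Row 4: 26 + 29 − 4 + 5 + 33 + 23 = 112, so its missing entry is 114 − 112 = 2.
Row 2: 11 + 28 + 6 + 23 + 25 + 16 = 109, so its missing entry is 114 − 109 = 5.

c = 5, n = 2, m = 26, d = 9, b = 12, a = 16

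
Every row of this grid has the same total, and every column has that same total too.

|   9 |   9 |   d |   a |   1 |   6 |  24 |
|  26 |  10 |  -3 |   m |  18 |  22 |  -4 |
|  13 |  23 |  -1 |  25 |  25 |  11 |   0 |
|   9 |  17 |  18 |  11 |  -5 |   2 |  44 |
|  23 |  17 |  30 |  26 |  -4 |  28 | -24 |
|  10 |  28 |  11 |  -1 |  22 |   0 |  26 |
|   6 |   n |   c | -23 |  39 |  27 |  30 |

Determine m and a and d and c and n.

m = 27, a = 31, d = 16, c = 25, n = -8

Rows 3 and 4 both sum to 96, so that's the common total.
Column 2: 9 + 10 + 23 + 17 + 17 + 28 = 104, so its missing entry is 96 − 104 = -8.
Row 7: 6 − 8 − 23 + 39 + 27 + 30 = 71, so its missing entry is 96 − 71 = 25.
Column 3: -3 − 1 + 18 + 30 + 11 + 25 = 80, so its missing entry is 96 − 80 = 16.
Row 1: 9 + 9 + 16 + 1 + 6 + 24 = 65, so its missing entry is 96 − 65 = 31.
Row 2: 26 + 10 − 3 + 18 + 22 − 4 = 69, so its missing entry is 96 − 69 = 27.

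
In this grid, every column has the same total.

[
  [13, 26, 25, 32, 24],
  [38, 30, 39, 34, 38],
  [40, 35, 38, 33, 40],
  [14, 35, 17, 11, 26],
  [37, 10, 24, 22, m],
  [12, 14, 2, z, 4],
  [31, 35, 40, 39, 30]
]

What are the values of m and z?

Column 2 sums to 185 and so does column 3; that's the common total.
In column 5 the known cells total 162, leaving 185 − 162 = 23.
In column 4 the known cells total 171, leaving 185 − 171 = 14.

m = 23, z = 14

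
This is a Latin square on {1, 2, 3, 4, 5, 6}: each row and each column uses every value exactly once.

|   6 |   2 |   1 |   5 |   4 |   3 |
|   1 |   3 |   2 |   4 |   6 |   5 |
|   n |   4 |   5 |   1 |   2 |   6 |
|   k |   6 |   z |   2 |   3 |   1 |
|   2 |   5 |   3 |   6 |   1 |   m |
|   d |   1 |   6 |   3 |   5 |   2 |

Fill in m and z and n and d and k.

For row 3, column 1: row 3 already has {1, 2, 4, 5, 6}; that leaves 3.
For row 5, column 6: row 5 already has {1, 2, 3, 5, 6}; that leaves 4.
Cell (6,1): row 6 already has {1, 2, 3, 5, 6} → 4.
For row 4, column 1: column 1 already has {1, 2, 3, 4, 6}; that leaves 5.
For row 4, column 3: row 4 already has {1, 2, 3, 5, 6}; that leaves 4.

m = 4, z = 4, n = 3, d = 4, k = 5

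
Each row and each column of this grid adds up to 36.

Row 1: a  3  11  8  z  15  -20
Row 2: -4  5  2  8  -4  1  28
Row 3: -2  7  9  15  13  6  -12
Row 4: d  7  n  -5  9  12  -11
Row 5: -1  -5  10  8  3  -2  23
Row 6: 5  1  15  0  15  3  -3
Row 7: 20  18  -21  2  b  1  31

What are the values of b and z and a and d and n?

b = -15, z = 15, a = 4, d = 14, n = 10

Row 7: 20 + 18 − 21 + 2 + 1 + 31 = 51, so its missing entry is 36 − 51 = -15.
Column 5: -4 + 13 + 9 + 3 + 15 − 15 = 21, so its missing entry is 36 − 21 = 15.
Row 1: 3 + 11 + 8 + 15 + 15 − 20 = 32, so its missing entry is 36 − 32 = 4.
Column 1: 4 − 4 − 2 − 1 + 5 + 20 = 22, so its missing entry is 36 − 22 = 14.
Row 4: 14 + 7 − 5 + 9 + 12 − 11 = 26, so its missing entry is 36 − 26 = 10.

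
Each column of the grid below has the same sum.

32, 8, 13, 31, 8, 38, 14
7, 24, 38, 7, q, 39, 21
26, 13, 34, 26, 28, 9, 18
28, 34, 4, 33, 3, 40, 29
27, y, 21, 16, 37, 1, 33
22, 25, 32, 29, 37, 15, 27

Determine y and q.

Column 1 sums to 142 and so does column 6; that's the common total.
In column 2 the known cells total 104, leaving 142 − 104 = 38.
In column 5 the known cells total 113, leaving 142 − 113 = 29.

y = 38, q = 29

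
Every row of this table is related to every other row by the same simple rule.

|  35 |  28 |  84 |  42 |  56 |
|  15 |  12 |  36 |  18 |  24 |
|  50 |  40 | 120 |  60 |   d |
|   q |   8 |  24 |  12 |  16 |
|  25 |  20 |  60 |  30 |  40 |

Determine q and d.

q = 10, d = 80

Each row is a constant multiple of every other row — this is a multiplication table with the headers hidden.
Row 4 is 12/42 = 2/7 times row 1, so its entry in column 1 is 35 × 2/7 = 10.
Row 3 is 60/42 = 10/7 times row 1, so its entry in column 5 is 56 × 10/7 = 80.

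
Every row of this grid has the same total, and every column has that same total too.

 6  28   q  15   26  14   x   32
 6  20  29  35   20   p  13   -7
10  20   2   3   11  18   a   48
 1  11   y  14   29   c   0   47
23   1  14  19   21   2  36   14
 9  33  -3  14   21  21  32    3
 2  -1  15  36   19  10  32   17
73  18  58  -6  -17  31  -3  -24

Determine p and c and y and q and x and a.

p = 14, c = 20, y = 8, q = 7, x = 2, a = 18

Rows 5 and 6 both sum to 130, so that's the common total.
Row 2 has 6 + 20 + 29 + 35 + 20 + 13 − 7 = 116; the blank must be 130 − 116 = 14.
Row 3 has 10 + 20 + 2 + 3 + 11 + 18 + 48 = 112; the blank must be 130 − 112 = 18.
Column 7 has 13 + 18 + 0 + 36 + 32 + 32 − 3 = 128; the blank must be 130 − 128 = 2.
Row 1 has 6 + 28 + 15 + 26 + 14 + 2 + 32 = 123; the blank must be 130 − 123 = 7.
Column 3 has 7 + 29 + 2 + 14 − 3 + 15 + 58 = 122; the blank must be 130 − 122 = 8.
Row 4 has 1 + 11 + 8 + 14 + 29 + 0 + 47 = 110; the blank must be 130 − 110 = 20.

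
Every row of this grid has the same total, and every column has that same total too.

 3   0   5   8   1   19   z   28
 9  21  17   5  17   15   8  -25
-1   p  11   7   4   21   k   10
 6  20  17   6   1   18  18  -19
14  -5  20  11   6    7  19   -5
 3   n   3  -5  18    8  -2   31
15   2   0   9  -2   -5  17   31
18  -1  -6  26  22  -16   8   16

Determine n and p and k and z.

n = 11, p = 19, k = -4, z = 3

Rows 2 and 4 both sum to 67, so that's the common total.
Row 6: 3 + 3 − 5 + 18 + 8 − 2 + 31 = 56, so its missing entry is 67 − 56 = 11.
Column 2: 0 + 21 + 20 − 5 + 11 + 2 − 1 = 48, so its missing entry is 67 − 48 = 19.
Row 3: -1 + 19 + 11 + 7 + 4 + 21 + 10 = 71, so its missing entry is 67 − 71 = -4.
Row 1: 3 + 0 + 5 + 8 + 1 + 19 + 28 = 64, so its missing entry is 67 − 64 = 3.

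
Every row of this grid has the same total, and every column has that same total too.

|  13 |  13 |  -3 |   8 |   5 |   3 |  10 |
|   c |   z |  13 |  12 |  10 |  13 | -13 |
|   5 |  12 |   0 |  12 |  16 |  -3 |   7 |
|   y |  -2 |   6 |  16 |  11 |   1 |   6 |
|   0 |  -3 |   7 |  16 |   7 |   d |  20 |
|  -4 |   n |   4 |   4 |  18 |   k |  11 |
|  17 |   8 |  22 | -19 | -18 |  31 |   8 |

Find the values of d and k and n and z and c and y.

Rows 1 and 3 both sum to 49, so that's the common total.
Row 4 has -2 + 6 + 16 + 11 + 1 + 6 = 38; the blank must be 49 − 38 = 11.
Row 5 has 0 − 3 + 7 + 16 + 7 + 20 = 47; the blank must be 49 − 47 = 2.
Column 6 has 3 + 13 − 3 + 1 + 2 + 31 = 47; the blank must be 49 − 47 = 2.
Row 6 has -4 + 4 + 4 + 18 + 2 + 11 = 35; the blank must be 49 − 35 = 14.
Column 2 has 13 + 12 − 2 − 3 + 14 + 8 = 42; the blank must be 49 − 42 = 7.
Row 2 has 7 + 13 + 12 + 10 + 13 − 13 = 42; the blank must be 49 − 42 = 7.

d = 2, k = 2, n = 14, z = 7, c = 7, y = 11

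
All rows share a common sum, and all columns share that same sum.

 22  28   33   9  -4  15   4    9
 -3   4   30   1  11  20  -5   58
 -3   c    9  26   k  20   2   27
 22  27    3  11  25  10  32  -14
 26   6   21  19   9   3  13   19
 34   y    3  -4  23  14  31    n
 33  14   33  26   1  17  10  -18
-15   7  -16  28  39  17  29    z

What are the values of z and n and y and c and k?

z = 27, n = 8, y = 7, c = 23, k = 12

Rows 1 and 2 both sum to 116, so that's the common total.
The known cells in column 5 total 104, leaving 116 − 104 = 12 for the blank.
The known cells in row 3 total 93, leaving 116 − 93 = 23 for the blank.
The known cells in row 8 total 89, leaving 116 − 89 = 27 for the blank.
The known cells in column 2 total 109, leaving 116 − 109 = 7 for the blank.
The known cells in row 6 total 108, leaving 116 − 108 = 8 for the blank.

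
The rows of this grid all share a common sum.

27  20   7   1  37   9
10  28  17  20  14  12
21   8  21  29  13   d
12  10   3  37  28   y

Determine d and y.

The complete rows each total 101.
Row 3 is missing 101 − 92 = 9 (since 21 + 8 + 21 + 29 + 13 = 92).
Row 4 is missing 101 − 90 = 11 (since 12 + 10 + 3 + 37 + 28 = 90).

d = 9, y = 11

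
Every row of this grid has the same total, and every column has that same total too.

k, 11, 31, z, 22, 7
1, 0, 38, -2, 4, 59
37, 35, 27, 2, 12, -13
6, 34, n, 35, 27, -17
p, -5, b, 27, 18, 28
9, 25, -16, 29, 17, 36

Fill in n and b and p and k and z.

Rows 2 and 3 both sum to 100, so that's the common total.
The known cells in column 4 total 91, leaving 100 − 91 = 9 for the blank.
The known cells in row 1 total 80, leaving 100 − 80 = 20 for the blank.
The known cells in column 1 total 73, leaving 100 − 73 = 27 for the blank.
The known cells in row 5 total 95, leaving 100 − 95 = 5 for the blank.
The known cells in row 4 total 85, leaving 100 − 85 = 15 for the blank.

n = 15, b = 5, p = 27, k = 20, z = 9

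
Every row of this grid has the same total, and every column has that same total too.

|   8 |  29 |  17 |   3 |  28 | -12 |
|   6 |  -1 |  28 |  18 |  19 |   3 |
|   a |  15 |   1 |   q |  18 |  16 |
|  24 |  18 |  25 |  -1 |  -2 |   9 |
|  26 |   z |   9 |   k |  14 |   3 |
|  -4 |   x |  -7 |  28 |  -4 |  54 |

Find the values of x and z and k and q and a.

Rows 1 and 2 both sum to 73, so that's the common total.
Column 1 has 8 + 6 + 24 + 26 − 4 = 60; the blank must be 73 − 60 = 13.
Row 6 has -4 − 7 + 28 − 4 + 54 = 67; the blank must be 73 − 67 = 6.
Row 3 has 13 + 15 + 1 + 18 + 16 = 63; the blank must be 73 − 63 = 10.
Column 4 has 3 + 18 + 10 − 1 + 28 = 58; the blank must be 73 − 58 = 15.
Row 5 has 26 + 9 + 15 + 14 + 3 = 67; the blank must be 73 − 67 = 6.

x = 6, z = 6, k = 15, q = 10, a = 13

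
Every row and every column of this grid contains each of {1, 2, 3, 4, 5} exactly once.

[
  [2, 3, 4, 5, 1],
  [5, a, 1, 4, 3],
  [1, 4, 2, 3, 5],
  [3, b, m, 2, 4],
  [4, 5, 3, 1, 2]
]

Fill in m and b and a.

For row 2, column 2: row 2 already has {1, 3, 4, 5}; that leaves 2.
Cell (4,3): column 3 already has {1, 2, 3, 4} → 5.
At (row 4, col 2): row 4 already has {2, 3, 4, 5}, so the value is 1.

m = 5, b = 1, a = 2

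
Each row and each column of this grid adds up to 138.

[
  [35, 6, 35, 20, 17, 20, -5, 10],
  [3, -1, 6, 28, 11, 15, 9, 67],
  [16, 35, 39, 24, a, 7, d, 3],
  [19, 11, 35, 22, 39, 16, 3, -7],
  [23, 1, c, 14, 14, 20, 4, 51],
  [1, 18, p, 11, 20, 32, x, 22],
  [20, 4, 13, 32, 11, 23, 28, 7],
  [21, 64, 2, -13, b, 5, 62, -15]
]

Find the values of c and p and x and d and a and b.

Row 8: 21 + 64 + 2 − 13 + 5 + 62 − 15 = 126, so its missing entry is 138 − 126 = 12.
Column 5: 17 + 11 + 39 + 14 + 20 + 11 + 12 = 124, so its missing entry is 138 − 124 = 14.
Row 5: 23 + 1 + 14 + 14 + 20 + 4 + 51 = 127, so its missing entry is 138 − 127 = 11.
Row 3: 16 + 35 + 39 + 24 + 14 + 7 + 3 = 138, so its missing entry is 138 − 138 = 0.
Column 7: -5 + 9 + 0 + 3 + 4 + 28 + 62 = 101, so its missing entry is 138 − 101 = 37.
Row 6: 1 + 18 + 11 + 20 + 32 + 37 + 22 = 141, so its missing entry is 138 − 141 = -3.

c = 11, p = -3, x = 37, d = 0, a = 14, b = 12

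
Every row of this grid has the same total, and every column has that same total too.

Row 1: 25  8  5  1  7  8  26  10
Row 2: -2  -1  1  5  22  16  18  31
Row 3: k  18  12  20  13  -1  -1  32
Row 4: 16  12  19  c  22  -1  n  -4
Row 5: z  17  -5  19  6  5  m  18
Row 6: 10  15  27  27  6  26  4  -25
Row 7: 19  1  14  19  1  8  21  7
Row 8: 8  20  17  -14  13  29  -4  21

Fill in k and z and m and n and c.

Rows 1 and 2 both sum to 90, so that's the common total.
Row 3: 18 + 12 + 20 + 13 − 1 − 1 + 32 = 93, so its missing entry is 90 − 93 = -3.
Column 1: 25 − 2 − 3 + 16 + 10 + 19 + 8 = 73, so its missing entry is 90 − 73 = 17.
Row 5: 17 + 17 − 5 + 19 + 6 + 5 + 18 = 77, so its missing entry is 90 − 77 = 13.
Column 4: 1 + 5 + 20 + 19 + 27 + 19 − 14 = 77, so its missing entry is 90 − 77 = 13.
Row 4: 16 + 12 + 19 + 13 + 22 − 1 − 4 = 77, so its missing entry is 90 − 77 = 13.

k = -3, z = 17, m = 13, n = 13, c = 13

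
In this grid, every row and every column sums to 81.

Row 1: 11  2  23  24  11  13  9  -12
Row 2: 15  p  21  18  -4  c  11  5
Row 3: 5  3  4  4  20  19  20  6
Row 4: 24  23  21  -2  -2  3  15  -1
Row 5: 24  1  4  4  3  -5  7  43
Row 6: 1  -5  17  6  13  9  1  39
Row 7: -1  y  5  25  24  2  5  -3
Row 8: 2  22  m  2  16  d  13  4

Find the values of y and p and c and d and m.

The known cells in row 7 total 57, leaving 81 − 57 = 24 for the blank.
The known cells in column 2 total 70, leaving 81 − 70 = 11 for the blank.
The known cells in row 2 total 77, leaving 81 − 77 = 4 for the blank.
The known cells in column 3 total 95, leaving 81 − 95 = -14 for the blank.
The known cells in row 8 total 45, leaving 81 − 45 = 36 for the blank.

y = 24, p = 11, c = 4, d = 36, m = -14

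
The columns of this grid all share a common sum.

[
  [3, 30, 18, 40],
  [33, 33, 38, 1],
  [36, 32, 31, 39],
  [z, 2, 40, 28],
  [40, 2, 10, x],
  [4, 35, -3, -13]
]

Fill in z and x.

z = 18, x = 39

The complete columns each total 134.
Column 1 is missing 134 − 116 = 18 (since 3 + 33 + 36 + 40 + 4 = 116).
Column 4 is missing 134 − 95 = 39 (since 40 + 1 + 39 + 28 − 13 = 95).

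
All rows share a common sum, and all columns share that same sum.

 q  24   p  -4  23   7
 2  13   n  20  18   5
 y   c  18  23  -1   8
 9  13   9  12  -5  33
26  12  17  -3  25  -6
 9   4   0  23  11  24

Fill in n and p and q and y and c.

n = 13, p = 14, q = 7, y = 18, c = 5

Rows 4 and 5 both sum to 71, so that's the common total.
Row 2 has 2 + 13 + 20 + 18 + 5 = 58; the blank must be 71 − 58 = 13.
Column 2 has 24 + 13 + 13 + 12 + 4 = 66; the blank must be 71 − 66 = 5.
Row 3 has 5 + 18 + 23 − 1 + 8 = 53; the blank must be 71 − 53 = 18.
Column 1 has 2 + 18 + 9 + 26 + 9 = 64; the blank must be 71 − 64 = 7.
Row 1 has 7 + 24 − 4 + 23 + 7 = 57; the blank must be 71 − 57 = 14.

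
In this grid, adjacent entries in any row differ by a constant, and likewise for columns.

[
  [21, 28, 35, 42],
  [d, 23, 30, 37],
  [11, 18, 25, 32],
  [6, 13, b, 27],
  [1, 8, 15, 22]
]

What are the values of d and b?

Along each row the entries change by 7 per step; down each column they change by -5.
Row 2: from 23 at column 2, stepping by 7 to column 1 gives 16.
Row 4: from 6 at column 1, stepping by 7 to column 3 gives 20.

d = 16, b = 20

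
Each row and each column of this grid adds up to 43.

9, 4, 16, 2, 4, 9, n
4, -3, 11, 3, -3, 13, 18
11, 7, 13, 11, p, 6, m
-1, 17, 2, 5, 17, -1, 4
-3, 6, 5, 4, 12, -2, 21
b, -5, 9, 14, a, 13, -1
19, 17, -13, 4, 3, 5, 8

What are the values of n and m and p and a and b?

The known cells in row 1 total 44, leaving 43 − 44 = -1 for the blank.
The known cells in column 7 total 49, leaving 43 − 49 = -6 for the blank.
The known cells in row 3 total 42, leaving 43 − 42 = 1 for the blank.
The known cells in column 5 total 34, leaving 43 − 34 = 9 for the blank.
The known cells in row 6 total 39, leaving 43 − 39 = 4 for the blank.

n = -1, m = -6, p = 1, a = 9, b = 4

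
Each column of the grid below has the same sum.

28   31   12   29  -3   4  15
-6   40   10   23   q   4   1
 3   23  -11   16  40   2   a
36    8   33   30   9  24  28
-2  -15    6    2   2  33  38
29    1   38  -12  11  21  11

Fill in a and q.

a = -5, q = 29

Column 4 sums to 88 and so does column 6; that's the common total.
In column 7 the known cells total 93, leaving 88 − 93 = -5.
In column 5 the known cells total 59, leaving 88 − 59 = 29.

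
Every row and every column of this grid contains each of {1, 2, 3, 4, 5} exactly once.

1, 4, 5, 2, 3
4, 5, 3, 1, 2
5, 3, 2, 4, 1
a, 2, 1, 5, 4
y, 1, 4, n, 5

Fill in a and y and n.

Cell (4,1): row 4 already has {1, 2, 4, 5} → 3.
For row 5, column 1: column 1 already has {1, 3, 4, 5}; that leaves 2.
For row 5, column 4: row 5 already has {1, 2, 4, 5}; that leaves 3.

a = 3, y = 2, n = 3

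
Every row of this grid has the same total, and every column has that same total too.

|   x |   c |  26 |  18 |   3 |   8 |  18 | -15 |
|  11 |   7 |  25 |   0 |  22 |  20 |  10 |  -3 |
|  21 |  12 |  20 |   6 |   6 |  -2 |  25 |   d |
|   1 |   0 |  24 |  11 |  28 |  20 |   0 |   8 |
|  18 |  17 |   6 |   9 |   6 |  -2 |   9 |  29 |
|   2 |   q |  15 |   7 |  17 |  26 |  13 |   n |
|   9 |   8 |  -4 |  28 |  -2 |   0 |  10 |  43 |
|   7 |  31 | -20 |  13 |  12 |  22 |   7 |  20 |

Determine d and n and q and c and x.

Rows 2 and 4 both sum to 92, so that's the common total.
Row 3 has 21 + 12 + 20 + 6 + 6 − 2 + 25 = 88; the blank must be 92 − 88 = 4.
Column 1 has 11 + 21 + 1 + 18 + 2 + 9 + 7 = 69; the blank must be 92 − 69 = 23.
Row 1 has 23 + 26 + 18 + 3 + 8 + 18 − 15 = 81; the blank must be 92 − 81 = 11.
Column 2 has 11 + 7 + 12 + 0 + 17 + 8 + 31 = 86; the blank must be 92 − 86 = 6.
Row 6 has 2 + 6 + 15 + 7 + 17 + 26 + 13 = 86; the blank must be 92 − 86 = 6.

d = 4, n = 6, q = 6, c = 11, x = 23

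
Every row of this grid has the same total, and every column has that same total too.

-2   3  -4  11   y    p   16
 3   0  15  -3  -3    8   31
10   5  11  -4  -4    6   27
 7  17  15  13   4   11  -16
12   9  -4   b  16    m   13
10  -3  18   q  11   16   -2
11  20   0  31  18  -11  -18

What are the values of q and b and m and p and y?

Rows 2 and 3 both sum to 51, so that's the common total.
Column 5: -3 − 4 + 4 + 16 + 11 + 18 = 42, so its missing entry is 51 − 42 = 9.
Row 1: -2 + 3 − 4 + 11 + 9 + 16 = 33, so its missing entry is 51 − 33 = 18.
Column 6: 18 + 8 + 6 + 11 + 16 − 11 = 48, so its missing entry is 51 − 48 = 3.
Row 5: 12 + 9 − 4 + 16 + 3 + 13 = 49, so its missing entry is 51 − 49 = 2.
Row 6: 10 − 3 + 18 + 11 + 16 − 2 = 50, so its missing entry is 51 − 50 = 1.

q = 1, b = 2, m = 3, p = 18, y = 9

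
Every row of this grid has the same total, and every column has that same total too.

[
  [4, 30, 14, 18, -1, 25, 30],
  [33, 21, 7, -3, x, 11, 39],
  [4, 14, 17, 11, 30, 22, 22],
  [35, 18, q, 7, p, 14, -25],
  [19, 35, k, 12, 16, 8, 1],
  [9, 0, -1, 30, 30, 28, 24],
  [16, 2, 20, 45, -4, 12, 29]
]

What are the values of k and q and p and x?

k = 29, q = 34, p = 37, x = 12

Rows 1 and 3 both sum to 120, so that's the common total.
Row 2: 33 + 21 + 7 − 3 + 11 + 39 = 108, so its missing entry is 120 − 108 = 12.
Column 5: -1 + 12 + 30 + 16 + 30 − 4 = 83, so its missing entry is 120 − 83 = 37.
Row 4: 35 + 18 + 7 + 37 + 14 − 25 = 86, so its missing entry is 120 − 86 = 34.
Row 5: 19 + 35 + 12 + 16 + 8 + 1 = 91, so its missing entry is 120 − 91 = 29.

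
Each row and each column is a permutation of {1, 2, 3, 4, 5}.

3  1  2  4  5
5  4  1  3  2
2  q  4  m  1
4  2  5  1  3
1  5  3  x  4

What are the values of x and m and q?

At (row 3, col 2): column 2 already has {1, 2, 4, 5}, so the value is 3.
At (row 3, col 4): row 3 already has {1, 2, 3, 4}, so the value is 5.
At (row 5, col 4): row 5 already has {1, 3, 4, 5}, so the value is 2.

x = 2, m = 5, q = 3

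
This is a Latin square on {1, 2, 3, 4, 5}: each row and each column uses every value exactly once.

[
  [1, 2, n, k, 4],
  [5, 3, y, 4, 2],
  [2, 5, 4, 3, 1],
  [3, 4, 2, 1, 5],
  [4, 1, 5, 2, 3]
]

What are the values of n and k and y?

n = 3, k = 5, y = 1

Cell (2,3): row 2 already has {2, 3, 4, 5} → 1.
At (row 1, col 4): column 4 already has {1, 2, 3, 4}, so the value is 5.
For row 1, column 3: row 1 already has {1, 2, 4, 5}; that leaves 3.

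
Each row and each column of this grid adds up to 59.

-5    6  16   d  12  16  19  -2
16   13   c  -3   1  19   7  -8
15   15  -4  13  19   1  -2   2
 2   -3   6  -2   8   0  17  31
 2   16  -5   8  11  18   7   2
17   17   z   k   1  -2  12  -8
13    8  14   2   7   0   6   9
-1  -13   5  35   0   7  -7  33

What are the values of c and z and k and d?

c = 14, z = 13, k = 9, d = -3

The known cells in row 1 total 62, leaving 59 − 62 = -3 for the blank.
The known cells in column 4 total 50, leaving 59 − 50 = 9 for the blank.
The known cells in row 2 total 45, leaving 59 − 45 = 14 for the blank.
The known cells in row 6 total 46, leaving 59 − 46 = 13 for the blank.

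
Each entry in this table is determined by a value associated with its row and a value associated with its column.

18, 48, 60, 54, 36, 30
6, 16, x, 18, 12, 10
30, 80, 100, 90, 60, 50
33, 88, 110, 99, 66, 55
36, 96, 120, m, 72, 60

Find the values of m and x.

Each row is a constant multiple of every other row — this is a multiplication table with the headers hidden.
Row 5 is 72/36 = 2/1 times row 1, so its entry in column 4 is 54 × 2/1 = 108.
Row 2 is 12/36 = 1/3 times row 1, so its entry in column 3 is 60 × 1/3 = 20.

m = 108, x = 20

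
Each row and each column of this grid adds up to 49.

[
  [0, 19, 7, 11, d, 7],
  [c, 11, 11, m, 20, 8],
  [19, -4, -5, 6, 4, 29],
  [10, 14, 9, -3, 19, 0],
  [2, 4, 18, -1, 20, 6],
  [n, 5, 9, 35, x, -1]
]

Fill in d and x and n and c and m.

Row 1: 0 + 19 + 7 + 11 + 7 = 44, so its missing entry is 49 − 44 = 5.
Column 5: 5 + 20 + 4 + 19 + 20 = 68, so its missing entry is 49 − 68 = -19.
Row 6: 5 + 9 + 35 − 19 − 1 = 29, so its missing entry is 49 − 29 = 20.
Column 1: 0 + 19 + 10 + 2 + 20 = 51, so its missing entry is 49 − 51 = -2.
Row 2: -2 + 11 + 11 + 20 + 8 = 48, so its missing entry is 49 − 48 = 1.

d = 5, x = -19, n = 20, c = -2, m = 1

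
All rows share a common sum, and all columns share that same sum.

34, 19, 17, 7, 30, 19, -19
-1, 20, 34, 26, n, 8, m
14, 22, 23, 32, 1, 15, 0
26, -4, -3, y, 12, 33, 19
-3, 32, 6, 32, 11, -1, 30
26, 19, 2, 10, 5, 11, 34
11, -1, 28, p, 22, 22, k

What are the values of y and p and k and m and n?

y = 24, p = -24, k = 49, m = -6, n = 26

Rows 1 and 3 both sum to 107, so that's the common total.
Column 5: 30 + 1 + 12 + 11 + 5 + 22 = 81, so its missing entry is 107 − 81 = 26.
Row 4: 26 − 4 − 3 + 12 + 33 + 19 = 83, so its missing entry is 107 − 83 = 24.
Row 2: -1 + 20 + 34 + 26 + 26 + 8 = 113, so its missing entry is 107 − 113 = -6.
Column 7: -19 − 6 + 0 + 19 + 30 + 34 = 58, so its missing entry is 107 − 58 = 49.
Row 7: 11 − 1 + 28 + 22 + 22 + 49 = 131, so its missing entry is 107 − 131 = -24.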